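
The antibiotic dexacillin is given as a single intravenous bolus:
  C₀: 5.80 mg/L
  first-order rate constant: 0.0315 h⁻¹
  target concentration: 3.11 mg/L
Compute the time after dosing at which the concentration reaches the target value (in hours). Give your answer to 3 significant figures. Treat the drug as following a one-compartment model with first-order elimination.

t = ln(C₀ / C) / k = ln(5.800 / 3.11) / 0.03150
  = ln(1.865) / 0.03150 = 0.6233 / 0.03150 = 19.79 h

19.8 h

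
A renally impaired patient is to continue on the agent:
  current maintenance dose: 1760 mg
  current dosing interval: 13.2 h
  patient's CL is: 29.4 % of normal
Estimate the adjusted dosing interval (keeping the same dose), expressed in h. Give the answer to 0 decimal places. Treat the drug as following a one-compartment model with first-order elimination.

To keep the same average steady-state level, dosing rate must scale with clearance.
CL ratio = 29.4 / 100 = 0.2940
New interval (same dose) = 13.2 / 0.2940 = 44.90 h

45 h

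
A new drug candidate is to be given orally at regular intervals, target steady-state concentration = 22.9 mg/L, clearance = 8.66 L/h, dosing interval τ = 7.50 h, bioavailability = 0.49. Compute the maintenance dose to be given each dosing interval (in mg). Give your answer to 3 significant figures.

At steady state, F × (Dose/τ) = Css × CL.
Dose = Css × CL × τ / F = 22.9 × 8.660 × 7.50 / 0.49 = 3035 mg

3040 mg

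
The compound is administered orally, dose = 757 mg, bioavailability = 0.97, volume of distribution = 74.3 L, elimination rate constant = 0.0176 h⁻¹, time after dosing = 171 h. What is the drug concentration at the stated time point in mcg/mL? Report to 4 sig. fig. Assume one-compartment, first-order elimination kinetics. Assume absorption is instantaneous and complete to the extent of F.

0.4873 mcg/mL

Amount reaching circulation = F × Dose = 0.97 × 757.0 = 734.3 mg
C₀ = F·Dose / Vd = 734.3 / 74.3 = 9.883 mg/L
C = C₀ · e^(−k·t) = 9.883 × e^(−0.01760 × 171)
  = 9.883 × 0.04931 = 0.4873 mg/L
(0.4873 mg/L = 0.4873 mcg/mL)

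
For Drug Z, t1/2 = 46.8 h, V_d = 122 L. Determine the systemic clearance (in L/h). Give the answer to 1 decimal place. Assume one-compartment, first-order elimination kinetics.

k = ln2 / t½ = 0.693147 / 46.8 = 0.01481 h⁻¹
CL = k × Vd = 0.01481 × 122 = 1.807 L/h

1.8 L/h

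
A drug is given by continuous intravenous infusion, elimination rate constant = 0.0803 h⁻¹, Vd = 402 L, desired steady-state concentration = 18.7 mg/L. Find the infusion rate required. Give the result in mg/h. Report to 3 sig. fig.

CL = k × Vd = 0.08030 × 402 = 32.28 L/h
At steady state, infusion rate R₀ = Css × CL = 18.7 × 32.28 = 603.6 mg/h

604 mg/h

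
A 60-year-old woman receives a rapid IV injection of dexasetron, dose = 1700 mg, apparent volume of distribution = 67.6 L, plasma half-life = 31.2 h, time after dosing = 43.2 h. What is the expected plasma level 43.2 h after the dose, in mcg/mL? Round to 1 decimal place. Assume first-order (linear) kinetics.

C₀ = Dose / Vd = 1700 / 67.6 = 25.15 mg/L
k = ln2 / t½ = 0.693147 / 31.2 = 0.02222 h⁻¹
C = C₀ · e^(−k·t) = 25.15 × e^(−0.02222 × 43.2)
  = 25.15 × 0.3829 = 9.630 mg/L
(9.630 mg/L = 9.630 mcg/mL)

9.6 mcg/mL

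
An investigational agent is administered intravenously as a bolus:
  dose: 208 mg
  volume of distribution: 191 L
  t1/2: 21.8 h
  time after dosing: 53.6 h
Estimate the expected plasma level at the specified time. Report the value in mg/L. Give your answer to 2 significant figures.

C₀ = Dose / Vd = 208.0 / 191 = 1.089 mg/L
k = ln2 / t½ = 0.693147 / 21.8 = 0.03180 h⁻¹
C = C₀ · e^(−k·t) = 1.089 × e^(−0.03180 × 53.6)
  = 1.089 × 0.1819 = 0.1981 mg/L

0.20 mg/L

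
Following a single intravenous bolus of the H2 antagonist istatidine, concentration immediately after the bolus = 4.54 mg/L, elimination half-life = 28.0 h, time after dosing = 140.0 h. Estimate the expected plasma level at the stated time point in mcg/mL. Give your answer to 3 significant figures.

k = ln2 / t½ = 0.693147 / 28.0 = 0.02476 h⁻¹
t / t½ = 140.0 / 28.0 = 5 half-lives
C = C₀ × (1/2)^5 = 4.540 × 0.03125 = 0.1419 mg/L
(0.1419 mg/L = 0.1419 mcg/mL)

0.142 mcg/mL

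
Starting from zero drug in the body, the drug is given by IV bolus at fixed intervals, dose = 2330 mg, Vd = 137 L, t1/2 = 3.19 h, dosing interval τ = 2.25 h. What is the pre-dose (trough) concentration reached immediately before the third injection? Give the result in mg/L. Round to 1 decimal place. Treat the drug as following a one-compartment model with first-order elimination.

16.8 mg/L

C₀ per dose = Dose / Vd = 2330 / 137 = 17.01 mg/L
k = ln2 / t½ = 0.693147 / 3.19 = 0.2173 h⁻¹
Fraction remaining after one interval: r = e^(−kτ) = e^(−0.2173 × 2.25) = 0.6133
Before dose 3, 2 doses have been given (aged 1τ, 2τ).
C_trough = C₀ × (r + r²) = 17.01 × (0.6133 + 0.3761) = 16.83 mg/L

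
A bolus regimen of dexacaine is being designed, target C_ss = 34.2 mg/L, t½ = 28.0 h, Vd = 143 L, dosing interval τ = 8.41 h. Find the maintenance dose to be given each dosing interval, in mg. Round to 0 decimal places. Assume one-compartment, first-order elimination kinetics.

1018 mg

k = ln2 / t½ = 0.693147 / 28.0 = 0.02476 h⁻¹
CL = k × Vd = 0.02476 × 143 = 3.541 L/h
At steady state, Dose/τ = Css × CL.
Dose = Css × CL × τ = 34.2 × 3.541 × 8.41 = 1018 mg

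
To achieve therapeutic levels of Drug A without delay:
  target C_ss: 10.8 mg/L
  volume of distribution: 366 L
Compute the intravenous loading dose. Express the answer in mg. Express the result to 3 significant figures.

3950 mg

LD = Css × Vd = 10.8 × 366 = 3953 mg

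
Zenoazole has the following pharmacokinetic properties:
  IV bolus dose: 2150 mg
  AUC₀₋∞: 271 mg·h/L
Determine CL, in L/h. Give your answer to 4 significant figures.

CL = Dose / AUC = 2150 / 271 = 7.934 L/h

7.934 L/h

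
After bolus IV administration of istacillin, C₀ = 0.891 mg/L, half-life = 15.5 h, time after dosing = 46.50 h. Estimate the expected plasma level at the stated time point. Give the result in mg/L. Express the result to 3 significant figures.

0.111 mg/L

k = ln2 / t½ = 0.693147 / 15.5 = 0.04472 h⁻¹
t / t½ = 46.50 / 15.5 = 3 half-lives
C = C₀ × (1/2)^3 = 0.8910 × 0.1250 = 0.1114 mg/L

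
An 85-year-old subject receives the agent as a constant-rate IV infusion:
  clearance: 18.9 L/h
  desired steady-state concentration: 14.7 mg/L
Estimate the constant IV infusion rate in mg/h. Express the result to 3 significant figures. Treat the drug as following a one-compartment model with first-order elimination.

At steady state, infusion rate R₀ = Css × CL = 14.7 × 18.90 = 277.8 mg/h

278 mg/h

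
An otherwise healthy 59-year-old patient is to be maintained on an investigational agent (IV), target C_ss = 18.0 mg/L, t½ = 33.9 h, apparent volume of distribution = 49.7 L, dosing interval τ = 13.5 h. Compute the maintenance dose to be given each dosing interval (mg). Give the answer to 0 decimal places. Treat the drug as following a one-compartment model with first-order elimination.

247 mg

k = ln2 / t½ = 0.693147 / 33.9 = 0.02045 h⁻¹
CL = k × Vd = 0.02045 × 49.7 = 1.016 L/h
At steady state, Dose/τ = Css × CL.
Dose = Css × CL × τ = 18.0 × 1.016 × 13.5 = 246.9 mg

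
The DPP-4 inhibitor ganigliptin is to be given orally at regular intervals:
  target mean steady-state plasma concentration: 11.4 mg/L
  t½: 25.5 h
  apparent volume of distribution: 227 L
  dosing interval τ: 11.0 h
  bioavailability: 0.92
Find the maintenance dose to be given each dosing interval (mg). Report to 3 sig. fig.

841 mg

k = ln2 / t½ = 0.693147 / 25.5 = 0.02718 h⁻¹
CL = k × Vd = 0.02718 × 227 = 6.170 L/h
At steady state, F × (Dose/τ) = Css × CL.
Dose = Css × CL × τ / F = 11.4 × 6.170 × 11.0 / 0.92 = 841.0 mg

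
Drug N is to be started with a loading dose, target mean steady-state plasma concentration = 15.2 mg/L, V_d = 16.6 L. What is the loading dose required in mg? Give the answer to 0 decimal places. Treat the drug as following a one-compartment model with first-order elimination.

252 mg

LD = Css × Vd = 15.2 × 16.6 = 252.3 mg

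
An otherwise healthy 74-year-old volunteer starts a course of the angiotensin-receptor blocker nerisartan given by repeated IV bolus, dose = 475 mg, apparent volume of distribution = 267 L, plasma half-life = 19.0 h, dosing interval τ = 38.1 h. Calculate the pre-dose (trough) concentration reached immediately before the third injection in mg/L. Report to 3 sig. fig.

0.554 mg/L

C₀ per dose = Dose / Vd = 475 / 267 = 1.779 mg/L
k = ln2 / t½ = 0.693147 / 19.0 = 0.03648 h⁻¹
Fraction remaining after one interval: r = e^(−kτ) = e^(−0.03648 × 38.1) = 0.2491
Before dose 3, 2 doses have been given (aged 1τ, 2τ).
C_trough = C₀ × (r + r²) = 1.779 × (0.2491 + 0.06205) = 0.5535 mg/L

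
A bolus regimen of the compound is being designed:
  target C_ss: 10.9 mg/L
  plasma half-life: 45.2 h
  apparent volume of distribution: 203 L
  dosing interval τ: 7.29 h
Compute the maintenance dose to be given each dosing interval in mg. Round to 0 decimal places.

k = ln2 / t½ = 0.693147 / 45.2 = 0.01534 h⁻¹
CL = k × Vd = 0.01534 × 203 = 3.114 L/h
At steady state, Dose/τ = Css × CL.
Dose = Css × CL × τ = 10.9 × 3.114 × 7.29 = 247.4 mg

247 mg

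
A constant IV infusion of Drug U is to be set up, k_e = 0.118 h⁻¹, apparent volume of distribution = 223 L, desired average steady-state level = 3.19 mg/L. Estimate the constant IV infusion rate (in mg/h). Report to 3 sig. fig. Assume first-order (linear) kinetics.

83.9 mg/h

CL = k × Vd = 0.1180 × 223 = 26.31 L/h
At steady state, infusion rate R₀ = Css × CL = 3.19 × 26.31 = 83.93 mg/h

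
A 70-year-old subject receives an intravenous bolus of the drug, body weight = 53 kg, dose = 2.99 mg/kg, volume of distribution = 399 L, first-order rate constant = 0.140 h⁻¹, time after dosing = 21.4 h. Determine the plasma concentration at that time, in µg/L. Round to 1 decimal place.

19.9 µg/L

Total dose = 2.99 × 53 = 158.5 mg
C₀ = Dose / Vd = 158.5 / 399 = 0.3972 mg/L
C = C₀ · e^(−k·t) = 0.3972 × e^(−0.1400 × 21.4)
  = 0.3972 × 0.04999 = 0.01986 mg/L
Convert: 0.01986 mg/L × 1000 = 19.86 µg/L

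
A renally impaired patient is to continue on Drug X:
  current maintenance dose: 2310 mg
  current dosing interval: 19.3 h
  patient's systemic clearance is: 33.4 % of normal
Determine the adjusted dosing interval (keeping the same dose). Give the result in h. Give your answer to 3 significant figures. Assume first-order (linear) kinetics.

To keep the same average steady-state level, dosing rate must scale with clearance.
CL ratio = 33.4 / 100 = 0.3340
New interval (same dose) = 19.3 / 0.3340 = 57.78 h

57.8 h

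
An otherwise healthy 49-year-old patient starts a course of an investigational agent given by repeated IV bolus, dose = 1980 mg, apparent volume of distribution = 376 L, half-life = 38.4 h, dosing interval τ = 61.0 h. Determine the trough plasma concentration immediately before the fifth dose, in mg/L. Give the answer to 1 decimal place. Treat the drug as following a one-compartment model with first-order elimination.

C₀ per dose = Dose / Vd = 1980 / 376 = 5.266 mg/L
k = ln2 / t½ = 0.693147 / 38.4 = 0.01805 h⁻¹
Fraction remaining after one interval: r = e^(−kτ) = e^(−0.01805 × 61.0) = 0.3325
Before dose 5, 4 doses have been given (aged 1τ, 2τ, 3τ, 4τ).
C_trough = C₀ × (r + r² + … + r^4) = C₀ × r(1−r^4)/(1−r)
        = 5.266 × 0.3325 × (1 − 0.01222) / (1 − 0.3325) = 2.591 mg/L

2.6 mg/L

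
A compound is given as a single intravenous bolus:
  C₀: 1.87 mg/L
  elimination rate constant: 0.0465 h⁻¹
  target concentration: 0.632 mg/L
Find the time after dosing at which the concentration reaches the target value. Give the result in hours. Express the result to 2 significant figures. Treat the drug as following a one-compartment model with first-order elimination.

23 h

t = ln(C₀ / C) / k = ln(1.870 / 0.632) / 0.04650
  = ln(2.959) / 0.04650 = 1.085 / 0.04650 = 23.33 h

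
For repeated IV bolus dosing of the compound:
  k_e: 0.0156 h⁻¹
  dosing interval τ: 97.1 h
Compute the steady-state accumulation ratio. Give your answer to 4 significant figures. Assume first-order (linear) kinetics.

1.282

e^(−kτ) = e^(−0.01560 × 97.1) = 0.2199
Accumulation ratio R = 1 / (1 − e^(−kτ)) = 1 / (1 − 0.2199) = 1.282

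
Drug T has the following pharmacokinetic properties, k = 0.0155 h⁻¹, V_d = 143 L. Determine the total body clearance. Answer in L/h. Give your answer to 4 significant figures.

CL = k × Vd = 0.0155 × 143 = 2.217 L/h

2.217 L/h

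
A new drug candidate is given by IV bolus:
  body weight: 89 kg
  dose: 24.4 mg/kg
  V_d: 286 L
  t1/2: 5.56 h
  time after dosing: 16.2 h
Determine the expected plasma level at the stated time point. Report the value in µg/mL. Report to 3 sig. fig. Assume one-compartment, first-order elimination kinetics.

Total dose = 24.4 × 89 = 2172 mg
C₀ = Dose / Vd = 2172 / 286 = 7.594 mg/L
k = ln2 / t½ = 0.693147 / 5.56 = 0.1247 h⁻¹
C = C₀ · e^(−k·t) = 7.594 × e^(−0.1247 × 16.2)
  = 7.594 × 0.1326 = 1.007 mg/L
(1.007 mg/L = 1.007 µg/mL)

1.01 µg/mL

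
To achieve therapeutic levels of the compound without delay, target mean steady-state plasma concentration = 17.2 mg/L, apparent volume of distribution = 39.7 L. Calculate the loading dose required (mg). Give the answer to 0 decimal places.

LD = Css × Vd = 17.2 × 39.7 = 682.8 mg

683 mg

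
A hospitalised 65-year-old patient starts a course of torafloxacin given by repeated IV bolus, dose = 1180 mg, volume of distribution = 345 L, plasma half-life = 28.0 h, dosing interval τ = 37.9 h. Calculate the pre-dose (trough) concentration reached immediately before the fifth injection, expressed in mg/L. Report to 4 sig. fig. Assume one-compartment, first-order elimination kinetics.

2.147 mg/L

C₀ per dose = Dose / Vd = 1180 / 345 = 3.420 mg/L
k = ln2 / t½ = 0.693147 / 28.0 = 0.02476 h⁻¹
Fraction remaining after one interval: r = e^(−kτ) = e^(−0.02476 × 37.9) = 0.3913
Before dose 5, 4 doses have been given (aged 1τ, 2τ, 3τ, 4τ).
C_trough = C₀ × (r + r² + … + r^4) = C₀ × r(1−r^4)/(1−r)
        = 3.420 × 0.3913 × (1 − 0.02344) / (1 − 0.3913) = 2.147 mg/L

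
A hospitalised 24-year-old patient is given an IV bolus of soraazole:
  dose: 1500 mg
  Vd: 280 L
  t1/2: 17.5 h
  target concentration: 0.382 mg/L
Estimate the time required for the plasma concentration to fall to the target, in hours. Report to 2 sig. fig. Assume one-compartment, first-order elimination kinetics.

67 h

C₀ = Dose / Vd = 1500 / 280 = 5.357 mg/L
k = ln2 / t½ = 0.693147 / 17.5 = 0.03961 h⁻¹
t = ln(C₀ / C) / k = ln(5.357 / 0.382) / 0.03961
  = ln(14.02) / 0.03961 = 2.640 / 0.03961 = 66.65 h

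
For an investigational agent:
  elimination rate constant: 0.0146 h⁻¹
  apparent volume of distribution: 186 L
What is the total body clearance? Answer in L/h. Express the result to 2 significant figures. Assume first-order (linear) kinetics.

2.7 L/h

CL = k × Vd = 0.0146 × 186 = 2.716 L/h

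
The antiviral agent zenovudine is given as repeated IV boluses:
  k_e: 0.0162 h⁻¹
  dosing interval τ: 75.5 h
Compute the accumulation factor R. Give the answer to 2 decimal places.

e^(−kτ) = e^(−0.01620 × 75.5) = 0.2943
Accumulation ratio R = 1 / (1 − e^(−kτ)) = 1 / (1 − 0.2943) = 1.417

1.42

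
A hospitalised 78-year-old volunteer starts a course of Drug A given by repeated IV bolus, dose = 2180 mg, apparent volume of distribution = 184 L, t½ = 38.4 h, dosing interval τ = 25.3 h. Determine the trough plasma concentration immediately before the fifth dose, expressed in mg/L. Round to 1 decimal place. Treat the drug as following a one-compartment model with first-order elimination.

17.2 mg/L

C₀ per dose = Dose / Vd = 2180 / 184 = 11.85 mg/L
k = ln2 / t½ = 0.693147 / 38.4 = 0.01805 h⁻¹
Fraction remaining after one interval: r = e^(−kτ) = e^(−0.01805 × 25.3) = 0.6334
Before dose 5, 4 doses have been given (aged 1τ, 2τ, 3τ, 4τ).
C_trough = C₀ × (r + r² + … + r^4) = C₀ × r(1−r^4)/(1−r)
        = 11.85 × 0.6334 × (1 − 0.1610) / (1 − 0.6334) = 17.18 mg/L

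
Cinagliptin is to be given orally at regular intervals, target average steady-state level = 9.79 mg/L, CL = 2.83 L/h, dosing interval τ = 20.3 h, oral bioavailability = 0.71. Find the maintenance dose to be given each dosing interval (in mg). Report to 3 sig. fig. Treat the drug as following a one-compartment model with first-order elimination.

792 mg

At steady state, F × (Dose/τ) = Css × CL.
Dose = Css × CL × τ / F = 9.79 × 2.830 × 20.3 / 0.71 = 792.1 mg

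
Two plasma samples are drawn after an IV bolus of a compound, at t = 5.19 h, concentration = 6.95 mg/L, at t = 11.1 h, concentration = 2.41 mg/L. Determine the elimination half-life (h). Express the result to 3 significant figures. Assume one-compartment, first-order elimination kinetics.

k = ln(C₁/C₂) / (t₂ − t₁) = ln(6.95/2.41) / (11.1 − 5.19)
  = 1.059 / 5.910 = 0.1792 h⁻¹
t½ = ln2 / k = 0.693147 / 0.1792 = 3.868 h

3.87 h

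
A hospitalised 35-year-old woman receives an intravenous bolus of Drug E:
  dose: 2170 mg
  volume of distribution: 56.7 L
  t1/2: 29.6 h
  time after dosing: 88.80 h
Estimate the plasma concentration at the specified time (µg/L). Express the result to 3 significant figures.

C₀ = Dose / Vd = 2170 / 56.7 = 38.27 mg/L
k = ln2 / t½ = 0.693147 / 29.6 = 0.02342 h⁻¹
t / t½ = 88.80 / 29.6 = 3 half-lives
C = C₀ × (1/2)^3 = 38.27 × 0.1250 = 4.784 mg/L
Convert: 4.784 mg/L × 1000 = 4784 µg/L

4780 µg/L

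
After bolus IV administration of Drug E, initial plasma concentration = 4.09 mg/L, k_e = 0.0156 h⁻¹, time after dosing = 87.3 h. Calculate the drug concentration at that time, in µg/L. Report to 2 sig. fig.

C = C₀ · e^(−k·t) = 4.090 × e^(−0.01560 × 87.3)
  = 4.090 × 0.2562 = 1.048 mg/L
Convert: 1.048 mg/L × 1000 = 1048 µg/L

1000 µg/L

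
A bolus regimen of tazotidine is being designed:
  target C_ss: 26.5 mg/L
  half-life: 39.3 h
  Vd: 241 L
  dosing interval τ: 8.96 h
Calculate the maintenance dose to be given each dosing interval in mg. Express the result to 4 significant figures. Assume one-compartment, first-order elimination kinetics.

k = ln2 / t½ = 0.693147 / 39.3 = 0.01764 h⁻¹
CL = k × Vd = 0.01764 × 241 = 4.251 L/h
At steady state, Dose/τ = Css × CL.
Dose = Css × CL × τ = 26.5 × 4.251 × 8.96 = 1009 mg

1009 mg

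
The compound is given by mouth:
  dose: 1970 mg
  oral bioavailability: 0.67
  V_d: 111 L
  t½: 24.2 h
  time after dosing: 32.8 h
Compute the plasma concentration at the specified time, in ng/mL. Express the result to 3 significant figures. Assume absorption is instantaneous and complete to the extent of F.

4650 ng/mL

Amount reaching circulation = F × Dose = 0.67 × 1970 = 1320 mg
C₀ = F·Dose / Vd = 1320 / 111 = 11.89 mg/L
k = ln2 / t½ = 0.693147 / 24.2 = 0.02864 h⁻¹
C = C₀ · e^(−k·t) = 11.89 × e^(−0.02864 × 32.8)
  = 11.89 × 0.3909 = 4.648 mg/L
Convert: 4.648 mg/L × 1000 = 4648 ng/mL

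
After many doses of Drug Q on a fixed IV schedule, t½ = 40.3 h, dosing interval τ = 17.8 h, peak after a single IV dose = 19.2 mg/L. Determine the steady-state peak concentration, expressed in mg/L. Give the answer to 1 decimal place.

72.8 mg/L

k = ln2 / t½ = 0.693147 / 40.3 = 0.01720 h⁻¹
e^(−kτ) = e^(−0.01720 × 17.8) = 0.7363
Accumulation ratio R = 1 / (1 − e^(−kτ)) = 1 / (1 − 0.7363) = 3.792
Steady-state peak = C₀ × R = 19.2 × 3.792 = 72.81 mg/L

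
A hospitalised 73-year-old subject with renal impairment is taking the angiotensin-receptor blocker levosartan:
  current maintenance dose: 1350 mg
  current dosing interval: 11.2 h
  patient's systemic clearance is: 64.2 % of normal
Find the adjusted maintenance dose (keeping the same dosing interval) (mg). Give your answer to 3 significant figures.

To keep the same average steady-state level, dosing rate must scale with clearance.
CL ratio = 64.2 / 100 = 0.6420
New dose (same interval) = 1350 × 0.6420 = 866.7 mg

867 mg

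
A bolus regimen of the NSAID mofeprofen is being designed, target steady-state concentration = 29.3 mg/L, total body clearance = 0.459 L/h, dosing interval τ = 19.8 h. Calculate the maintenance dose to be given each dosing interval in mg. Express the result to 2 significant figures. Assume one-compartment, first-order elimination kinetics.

At steady state, Dose/τ = Css × CL.
Dose = Css × CL × τ = 29.3 × 0.4590 × 19.8 = 266.3 mg

270 mg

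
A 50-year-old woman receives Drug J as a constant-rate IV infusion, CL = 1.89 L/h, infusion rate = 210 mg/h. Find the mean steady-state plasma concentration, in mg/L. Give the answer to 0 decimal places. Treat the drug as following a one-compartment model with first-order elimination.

111 mg/L

At steady state Css = R₀ / CL = 210 / 1.890 = 111.1 mg/L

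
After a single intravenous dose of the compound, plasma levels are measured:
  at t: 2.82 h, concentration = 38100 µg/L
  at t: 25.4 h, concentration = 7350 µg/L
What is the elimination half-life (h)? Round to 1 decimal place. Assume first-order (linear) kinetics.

9.5 h

k = ln(C₁/C₂) / (t₂ − t₁) = ln(38100/7350) / (25.4 − 2.82)
  = 1.646 / 22.58 = 0.07290 h⁻¹
t½ = ln2 / k = 0.693147 / 0.07290 = 9.508 h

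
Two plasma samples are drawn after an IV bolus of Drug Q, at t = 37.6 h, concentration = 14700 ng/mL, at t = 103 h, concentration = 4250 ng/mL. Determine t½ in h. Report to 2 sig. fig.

k = ln(C₁/C₂) / (t₂ − t₁) = ln(14700/4250) / (103 − 37.6)
  = 1.241 / 65.40 = 0.01898 h⁻¹
t½ = ln2 / k = 0.693147 / 0.01898 = 36.52 h

37 h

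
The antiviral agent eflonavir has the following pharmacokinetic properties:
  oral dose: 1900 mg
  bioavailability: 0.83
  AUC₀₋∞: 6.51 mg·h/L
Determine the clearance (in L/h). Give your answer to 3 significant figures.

242 L/h

CL = F·Dose / AUC = 0.83 × 1900 / 6.51 = 242.2 L/h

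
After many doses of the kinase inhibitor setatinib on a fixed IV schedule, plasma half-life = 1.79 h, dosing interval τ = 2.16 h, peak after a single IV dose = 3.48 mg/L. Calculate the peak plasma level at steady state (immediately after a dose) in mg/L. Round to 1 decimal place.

6.1 mg/L

k = ln2 / t½ = 0.693147 / 1.79 = 0.3872 h⁻¹
e^(−kτ) = e^(−0.3872 × 2.16) = 0.4333
Accumulation ratio R = 1 / (1 − e^(−kτ)) = 1 / (1 − 0.4333) = 1.765
Steady-state peak = C₀ × R = 3.48 × 1.765 = 6.142 mg/L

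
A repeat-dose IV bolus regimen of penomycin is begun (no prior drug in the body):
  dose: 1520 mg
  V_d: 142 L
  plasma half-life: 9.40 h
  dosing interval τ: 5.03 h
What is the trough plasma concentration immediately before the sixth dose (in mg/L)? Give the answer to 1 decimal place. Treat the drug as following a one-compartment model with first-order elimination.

C₀ per dose = Dose / Vd = 1520 / 142 = 10.70 mg/L
k = ln2 / t½ = 0.693147 / 9.40 = 0.07374 h⁻¹
Fraction remaining after one interval: r = e^(−kτ) = e^(−0.07374 × 5.03) = 0.6901
Before dose 6, 5 doses have been given (aged 1τ, 2τ, 3τ, 4τ, 5τ).
C_trough = C₀ × (r + r² + … + r^5) = C₀ × r(1−r^5)/(1−r)
        = 10.70 × 0.6901 × (1 − 0.1565) / (1 − 0.6901) = 20.10 mg/L

20.1 mg/L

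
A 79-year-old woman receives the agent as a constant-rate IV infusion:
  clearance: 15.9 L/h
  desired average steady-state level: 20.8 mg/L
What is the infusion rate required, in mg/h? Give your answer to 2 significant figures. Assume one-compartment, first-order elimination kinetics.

330 mg/h

At steady state, infusion rate R₀ = Css × CL = 20.8 × 15.90 = 330.7 mg/h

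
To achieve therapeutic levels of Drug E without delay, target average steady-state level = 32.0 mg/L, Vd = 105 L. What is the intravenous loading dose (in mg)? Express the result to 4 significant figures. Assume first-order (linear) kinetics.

3360 mg

LD = Css × Vd = 32.0 × 105 = 3360 mg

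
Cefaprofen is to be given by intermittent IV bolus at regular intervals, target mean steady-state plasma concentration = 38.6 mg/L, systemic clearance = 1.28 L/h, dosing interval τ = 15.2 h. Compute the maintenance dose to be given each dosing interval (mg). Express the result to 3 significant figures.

751 mg

At steady state, Dose/τ = Css × CL.
Dose = Css × CL × τ = 38.6 × 1.280 × 15.2 = 751.0 mg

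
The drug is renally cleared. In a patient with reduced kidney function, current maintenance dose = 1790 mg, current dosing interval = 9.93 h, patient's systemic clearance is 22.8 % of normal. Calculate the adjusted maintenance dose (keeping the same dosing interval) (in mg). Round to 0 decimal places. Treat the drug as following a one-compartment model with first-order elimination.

To keep the same average steady-state level, dosing rate must scale with clearance.
CL ratio = 22.8 / 100 = 0.2280
New dose (same interval) = 1790 × 0.2280 = 408.1 mg

408 mg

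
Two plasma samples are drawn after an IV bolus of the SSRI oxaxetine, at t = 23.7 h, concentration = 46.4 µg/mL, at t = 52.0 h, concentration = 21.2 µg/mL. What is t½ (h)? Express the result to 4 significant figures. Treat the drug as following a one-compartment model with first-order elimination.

k = ln(C₁/C₂) / (t₂ − t₁) = ln(46.4/21.2) / (52.0 − 23.7)
  = 0.7833 / 28.30 = 0.02768 h⁻¹
t½ = ln2 / k = 0.693147 / 0.02768 = 25.04 h

25.04 h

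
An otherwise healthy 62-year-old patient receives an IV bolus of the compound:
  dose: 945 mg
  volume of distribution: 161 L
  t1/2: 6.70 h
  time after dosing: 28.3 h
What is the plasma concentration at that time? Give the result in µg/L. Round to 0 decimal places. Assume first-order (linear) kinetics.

314 µg/L

C₀ = Dose / Vd = 945.0 / 161 = 5.870 mg/L
k = ln2 / t½ = 0.693147 / 6.70 = 0.1035 h⁻¹
C = C₀ · e^(−k·t) = 5.870 × e^(−0.1035 × 28.3)
  = 5.870 × 0.05345 = 0.3138 mg/L
Convert: 0.3138 mg/L × 1000 = 313.8 µg/L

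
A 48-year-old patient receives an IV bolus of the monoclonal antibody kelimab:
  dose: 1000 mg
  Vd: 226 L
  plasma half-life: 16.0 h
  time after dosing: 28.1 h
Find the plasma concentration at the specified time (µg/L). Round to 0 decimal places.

1310 µg/L

C₀ = Dose / Vd = 1000 / 226 = 4.425 mg/L
k = ln2 / t½ = 0.693147 / 16.0 = 0.04332 h⁻¹
C = C₀ · e^(−k·t) = 4.425 × e^(−0.04332 × 28.1)
  = 4.425 × 0.2960 = 1.310 mg/L
Convert: 1.310 mg/L × 1000 = 1310 µg/L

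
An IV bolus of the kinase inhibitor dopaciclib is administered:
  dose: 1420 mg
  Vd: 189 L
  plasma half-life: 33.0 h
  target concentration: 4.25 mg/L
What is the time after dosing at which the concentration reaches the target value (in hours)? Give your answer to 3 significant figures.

27.1 h

C₀ = Dose / Vd = 1420 / 189 = 7.513 mg/L
k = ln2 / t½ = 0.693147 / 33.0 = 0.02100 h⁻¹
t = ln(C₀ / C) / k = ln(7.513 / 4.25) / 0.02100
  = ln(1.768) / 0.02100 = 0.5698 / 0.02100 = 27.13 h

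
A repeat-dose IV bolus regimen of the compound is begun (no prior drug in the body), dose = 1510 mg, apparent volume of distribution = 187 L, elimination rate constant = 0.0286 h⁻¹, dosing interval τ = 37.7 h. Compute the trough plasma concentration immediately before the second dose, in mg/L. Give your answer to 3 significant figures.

2.75 mg/L

C₀ per dose = Dose / Vd = 1510 / 187 = 8.075 mg/L
Fraction remaining after one interval: r = e^(−kτ) = e^(−0.02860 × 37.7) = 0.3402
Before dose 2, 1 dose has been given (aged 1τ).
C_trough = C₀ × r = 8.075 × 0.3402 = 2.747 mg/L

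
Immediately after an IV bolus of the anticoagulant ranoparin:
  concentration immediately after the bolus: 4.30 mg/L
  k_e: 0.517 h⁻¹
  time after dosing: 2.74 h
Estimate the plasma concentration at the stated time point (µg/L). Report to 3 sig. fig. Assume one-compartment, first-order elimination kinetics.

C = C₀ · e^(−k·t) = 4.300 × e^(−0.5170 × 2.74)
  = 4.300 × 0.2425 = 1.043 mg/L
Convert: 1.043 mg/L × 1000 = 1043 µg/L

1040 µg/L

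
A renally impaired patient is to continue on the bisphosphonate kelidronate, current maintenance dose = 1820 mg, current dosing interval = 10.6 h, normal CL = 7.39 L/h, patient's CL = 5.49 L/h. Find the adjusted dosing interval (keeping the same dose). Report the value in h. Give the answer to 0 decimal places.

14 h

To keep the same average steady-state level, dosing rate must scale with clearance.
CL ratio = 5.49 / 7.39 = 0.7429
New interval (same dose) = 10.6 / 0.7429 = 14.27 h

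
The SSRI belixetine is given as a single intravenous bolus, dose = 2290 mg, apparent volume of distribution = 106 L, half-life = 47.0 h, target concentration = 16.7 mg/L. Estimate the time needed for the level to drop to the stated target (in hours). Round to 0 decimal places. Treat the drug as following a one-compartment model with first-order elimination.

C₀ = Dose / Vd = 2290 / 106 = 21.60 mg/L
k = ln2 / t½ = 0.693147 / 47.0 = 0.01475 h⁻¹
t = ln(C₀ / C) / k = ln(21.60 / 16.7) / 0.01475
  = ln(1.293) / 0.01475 = 0.2570 / 0.01475 = 17.42 h

17 h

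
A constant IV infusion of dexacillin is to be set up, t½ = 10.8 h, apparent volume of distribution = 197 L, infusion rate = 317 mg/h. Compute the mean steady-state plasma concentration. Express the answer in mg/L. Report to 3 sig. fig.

25.1 mg/L

k = ln2 / t½ = 0.693147 / 10.8 = 0.06418 h⁻¹
CL = k × Vd = 0.06418 × 197 = 12.64 L/h
At steady state Css = R₀ / CL = 317 / 12.64 = 25.08 mg/L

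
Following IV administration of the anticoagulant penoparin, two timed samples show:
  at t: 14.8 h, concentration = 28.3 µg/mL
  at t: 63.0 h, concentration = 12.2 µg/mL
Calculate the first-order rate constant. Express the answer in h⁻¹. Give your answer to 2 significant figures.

0.017 h⁻¹

k = ln(C₁/C₂) / (t₂ − t₁) = ln(28.3/12.2) / (63.0 − 14.8)
  = 0.8414 / 48.20 = 0.01746 h⁻¹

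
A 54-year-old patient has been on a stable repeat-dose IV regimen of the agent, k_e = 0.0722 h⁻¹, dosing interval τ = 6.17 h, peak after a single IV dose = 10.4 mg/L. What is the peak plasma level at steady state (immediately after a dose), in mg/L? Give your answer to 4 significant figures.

e^(−kτ) = e^(−0.07220 × 6.17) = 0.6405
Accumulation ratio R = 1 / (1 − e^(−kτ)) = 1 / (1 − 0.6405) = 2.782
Steady-state peak = C₀ × R = 10.4 × 2.782 = 28.93 mg/L

28.93 mg/L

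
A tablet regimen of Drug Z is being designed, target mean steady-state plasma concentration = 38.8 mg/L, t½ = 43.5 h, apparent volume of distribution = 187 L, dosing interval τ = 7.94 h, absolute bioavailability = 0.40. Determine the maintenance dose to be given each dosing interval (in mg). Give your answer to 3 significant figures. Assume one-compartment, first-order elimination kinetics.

k = ln2 / t½ = 0.693147 / 43.5 = 0.01593 h⁻¹
CL = k × Vd = 0.01593 × 187 = 2.979 L/h
At steady state, F × (Dose/τ) = Css × CL.
Dose = Css × CL × τ / F = 38.8 × 2.979 × 7.94 / 0.40 = 2294 mg

2290 mg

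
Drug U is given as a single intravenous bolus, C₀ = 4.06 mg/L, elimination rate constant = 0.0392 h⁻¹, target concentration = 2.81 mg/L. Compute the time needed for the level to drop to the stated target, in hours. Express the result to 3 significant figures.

t = ln(C₀ / C) / k = ln(4.060 / 2.81) / 0.03920
  = ln(1.445) / 0.03920 = 0.3681 / 0.03920 = 9.390 h

9.39 h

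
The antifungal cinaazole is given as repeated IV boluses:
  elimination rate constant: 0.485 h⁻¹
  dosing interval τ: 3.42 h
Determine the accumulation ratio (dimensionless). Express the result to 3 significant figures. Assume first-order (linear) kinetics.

e^(−kτ) = e^(−0.4850 × 3.42) = 0.1904
Accumulation ratio R = 1 / (1 − e^(−kτ)) = 1 / (1 − 0.1904) = 1.235

1.24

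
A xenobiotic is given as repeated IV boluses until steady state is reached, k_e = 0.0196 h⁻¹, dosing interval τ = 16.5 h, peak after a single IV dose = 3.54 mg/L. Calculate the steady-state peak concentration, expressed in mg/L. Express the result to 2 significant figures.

e^(−kτ) = e^(−0.01960 × 16.5) = 0.7237
Accumulation ratio R = 1 / (1 − e^(−kτ)) = 1 / (1 − 0.7237) = 3.619
Steady-state peak = C₀ × R = 3.54 × 3.619 = 12.81 mg/L

13 mg/L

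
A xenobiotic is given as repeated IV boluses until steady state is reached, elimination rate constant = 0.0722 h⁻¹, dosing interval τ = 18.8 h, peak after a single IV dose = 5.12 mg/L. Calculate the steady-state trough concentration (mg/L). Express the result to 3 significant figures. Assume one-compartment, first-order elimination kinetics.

e^(−kτ) = e^(−0.07220 × 18.8) = 0.2573
Accumulation ratio R = 1 / (1 − e^(−kτ)) = 1 / (1 − 0.2573) = 1.346
Steady-state trough = C₀ × R × e^(−kτ) = 5.12 × 1.346 × 0.2573 = 1.773 mg/L

1.77 mg/L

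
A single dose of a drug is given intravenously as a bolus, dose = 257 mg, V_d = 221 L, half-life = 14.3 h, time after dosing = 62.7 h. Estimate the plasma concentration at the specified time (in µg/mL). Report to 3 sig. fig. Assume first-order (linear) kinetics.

0.0557 µg/mL

C₀ = Dose / Vd = 257.0 / 221 = 1.163 mg/L
k = ln2 / t½ = 0.693147 / 14.3 = 0.04847 h⁻¹
C = C₀ · e^(−k·t) = 1.163 × e^(−0.04847 × 62.7)
  = 1.163 × 0.04788 = 0.05568 mg/L
(0.05568 mg/L = 0.05568 µg/mL)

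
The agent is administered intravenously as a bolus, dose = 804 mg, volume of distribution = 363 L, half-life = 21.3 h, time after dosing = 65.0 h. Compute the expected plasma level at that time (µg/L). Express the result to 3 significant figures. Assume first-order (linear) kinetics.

267 µg/L

C₀ = Dose / Vd = 804.0 / 363 = 2.215 mg/L
k = ln2 / t½ = 0.693147 / 21.3 = 0.03254 h⁻¹
C = C₀ · e^(−k·t) = 2.215 × e^(−0.03254 × 65.0)
  = 2.215 × 0.1206 = 0.2671 mg/L
Convert: 0.2671 mg/L × 1000 = 267.1 µg/L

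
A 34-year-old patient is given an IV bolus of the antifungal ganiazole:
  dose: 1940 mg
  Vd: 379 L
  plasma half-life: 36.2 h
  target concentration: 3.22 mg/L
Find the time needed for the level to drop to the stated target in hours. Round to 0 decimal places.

24 h

C₀ = Dose / Vd = 1940 / 379 = 5.119 mg/L
k = ln2 / t½ = 0.693147 / 36.2 = 0.01915 h⁻¹
t = ln(C₀ / C) / k = ln(5.119 / 3.22) / 0.01915
  = ln(1.590) / 0.01915 = 0.4637 / 0.01915 = 24.21 h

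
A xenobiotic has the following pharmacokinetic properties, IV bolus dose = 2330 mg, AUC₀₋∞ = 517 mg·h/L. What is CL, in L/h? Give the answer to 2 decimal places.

4.51 L/h

CL = Dose / AUC = 2330 / 517 = 4.507 L/h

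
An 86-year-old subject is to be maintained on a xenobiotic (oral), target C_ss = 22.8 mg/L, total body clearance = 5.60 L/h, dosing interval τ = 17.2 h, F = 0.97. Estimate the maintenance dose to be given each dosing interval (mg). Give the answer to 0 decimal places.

At steady state, F × (Dose/τ) = Css × CL.
Dose = Css × CL × τ / F = 22.8 × 5.600 × 17.2 / 0.97 = 2264 mg

2264 mg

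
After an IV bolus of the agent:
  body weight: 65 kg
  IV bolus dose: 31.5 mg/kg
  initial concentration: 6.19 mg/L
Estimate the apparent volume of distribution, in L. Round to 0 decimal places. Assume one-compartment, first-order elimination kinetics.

331 L

Dose = 31.5 × 65 = 2048 mg
Vd = Dose / C₀ = 2048 / 6.19 = 330.9 L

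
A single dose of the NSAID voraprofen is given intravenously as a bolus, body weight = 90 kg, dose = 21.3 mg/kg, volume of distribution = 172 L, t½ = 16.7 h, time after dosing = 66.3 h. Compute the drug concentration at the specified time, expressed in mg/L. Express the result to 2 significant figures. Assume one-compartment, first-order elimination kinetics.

Total dose = 21.3 × 90 = 1917 mg
C₀ = Dose / Vd = 1917 / 172 = 11.15 mg/L
k = ln2 / t½ = 0.693147 / 16.7 = 0.04151 h⁻¹
C = C₀ · e^(−k·t) = 11.15 × e^(−0.04151 × 66.3)
  = 11.15 × 0.06379 = 0.7113 mg/L

0.71 mg/L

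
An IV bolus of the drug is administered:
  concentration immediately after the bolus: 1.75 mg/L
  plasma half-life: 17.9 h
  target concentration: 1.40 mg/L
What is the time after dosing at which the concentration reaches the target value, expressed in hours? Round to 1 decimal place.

5.8 h

k = ln2 / t½ = 0.693147 / 17.9 = 0.03872 h⁻¹
t = ln(C₀ / C) / k = ln(1.750 / 1.40) / 0.03872
  = ln(1.250) / 0.03872 = 0.2231 / 0.03872 = 5.762 h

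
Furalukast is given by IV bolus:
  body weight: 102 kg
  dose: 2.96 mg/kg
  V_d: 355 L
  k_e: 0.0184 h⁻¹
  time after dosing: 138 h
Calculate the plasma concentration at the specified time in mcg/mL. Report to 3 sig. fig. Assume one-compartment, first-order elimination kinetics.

0.0671 mcg/mL

Total dose = 2.96 × 102 = 301.9 mg
C₀ = Dose / Vd = 301.9 / 355 = 0.8504 mg/L
C = C₀ · e^(−k·t) = 0.8504 × e^(−0.01840 × 138)
  = 0.8504 × 0.07893 = 0.06712 mg/L
(0.06712 mg/L = 0.06712 mcg/mL)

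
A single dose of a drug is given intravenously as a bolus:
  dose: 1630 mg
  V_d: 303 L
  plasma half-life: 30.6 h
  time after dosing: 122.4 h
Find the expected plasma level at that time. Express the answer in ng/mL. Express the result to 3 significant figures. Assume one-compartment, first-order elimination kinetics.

C₀ = Dose / Vd = 1630 / 303 = 5.380 mg/L
k = ln2 / t½ = 0.693147 / 30.6 = 0.02265 h⁻¹
t / t½ = 122.4 / 30.6 = 4 half-lives
C = C₀ × (1/2)^4 = 5.380 × 0.06250 = 0.3363 mg/L
Convert: 0.3363 mg/L × 1000 = 336.3 ng/mL

336 ng/mL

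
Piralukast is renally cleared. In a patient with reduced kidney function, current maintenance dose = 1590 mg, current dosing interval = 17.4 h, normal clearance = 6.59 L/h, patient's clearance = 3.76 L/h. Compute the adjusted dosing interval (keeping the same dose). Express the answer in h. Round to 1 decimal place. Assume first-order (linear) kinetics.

30.5 h

To keep the same average steady-state level, dosing rate must scale with clearance.
CL ratio = 3.76 / 6.59 = 0.5706
New interval (same dose) = 17.4 / 0.5706 = 30.49 h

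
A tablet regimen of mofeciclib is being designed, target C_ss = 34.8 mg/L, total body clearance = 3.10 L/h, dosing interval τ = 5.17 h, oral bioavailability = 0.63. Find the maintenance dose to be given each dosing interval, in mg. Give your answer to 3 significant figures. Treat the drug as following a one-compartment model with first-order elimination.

At steady state, F × (Dose/τ) = Css × CL.
Dose = Css × CL × τ / F = 34.8 × 3.100 × 5.17 / 0.63 = 885.3 mg

885 mg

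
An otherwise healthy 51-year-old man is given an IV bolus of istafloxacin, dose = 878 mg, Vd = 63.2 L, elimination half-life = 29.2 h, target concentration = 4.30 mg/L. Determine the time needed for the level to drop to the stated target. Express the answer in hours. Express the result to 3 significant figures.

C₀ = Dose / Vd = 878.0 / 63.2 = 13.89 mg/L
k = ln2 / t½ = 0.693147 / 29.2 = 0.02374 h⁻¹
t = ln(C₀ / C) / k = ln(13.89 / 4.30) / 0.02374
  = ln(3.230) / 0.02374 = 1.172 / 0.02374 = 49.37 h

49.4 h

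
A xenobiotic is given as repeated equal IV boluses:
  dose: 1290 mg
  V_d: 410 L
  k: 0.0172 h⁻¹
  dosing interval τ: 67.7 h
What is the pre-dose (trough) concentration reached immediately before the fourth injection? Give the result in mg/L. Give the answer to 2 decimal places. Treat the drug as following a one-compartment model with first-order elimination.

1.38 mg/L

C₀ per dose = Dose / Vd = 1290 / 410 = 3.146 mg/L
Fraction remaining after one interval: r = e^(−kτ) = e^(−0.01720 × 67.7) = 0.3121
Before dose 4, 3 doses have been given (aged 1τ, 2τ, 3τ).
C_trough = C₀ × (r + r² + … + r^3) = C₀ × r(1−r^3)/(1−r)
        = 3.146 × 0.3121 × (1 − 0.03040) / (1 − 0.3121) = 1.384 mg/L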